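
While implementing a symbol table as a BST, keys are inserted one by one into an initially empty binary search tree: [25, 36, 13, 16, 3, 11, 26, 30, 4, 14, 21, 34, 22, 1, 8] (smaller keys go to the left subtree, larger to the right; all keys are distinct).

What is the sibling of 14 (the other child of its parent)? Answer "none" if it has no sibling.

Insert 25: tree is empty, so 25 becomes the root.
Insert 36: 36 > 25 → go right. Place as right child of 25.
Insert 13: 13 < 25 → go left. Place as left child of 25.
Insert 16: 16 < 25 → go left; 16 > 13 → go right. Place as right child of 13.
Insert 3: 3 < 25 → go left; 3 < 13 → go left. Place as left child of 13.
Insert 11: 11 < 25 → go left; 11 < 13 → go left; 11 > 3 → go right. Place as right child of 3.
Insert 26: 26 > 25 → go right; 26 < 36 → go left. Place as left child of 36.
Insert 30: 30 > 25 → go right; 30 < 36 → go left; 30 > 26 → go right. Place as right child of 26.
Insert 4: 4 < 25 → go left; 4 < 13 → go left; 4 > 3 → go right; 4 < 11 → go left. Place as left child of 11.
Insert 14: 14 < 25 → go left; 14 > 13 → go right; 14 < 16 → go left. Place as left child of 16.
Insert 21: 21 < 25 → go left; 21 > 13 → go right; 21 > 16 → go right. Place as right child of 16.
Insert 34: 34 > 25 → go right; 34 < 36 → go left; 34 > 26 → go right; 34 > 30 → go right. Place as right child of 30.
Insert 22: 22 < 25 → go left; 22 > 13 → go right; 22 > 16 → go right; 22 > 21 → go right. Place as right child of 21.
Insert 1: 1 < 25 → go left; 1 < 13 → go left; 1 < 3 → go left. Place as left child of 3.
Insert 8: 8 < 25 → go left; 8 < 13 → go left; 8 > 3 → go right; 8 < 11 → go left; 8 > 4 → go right. Place as right child of 4.

14's parent is 16; the other child of 16 is 21.

21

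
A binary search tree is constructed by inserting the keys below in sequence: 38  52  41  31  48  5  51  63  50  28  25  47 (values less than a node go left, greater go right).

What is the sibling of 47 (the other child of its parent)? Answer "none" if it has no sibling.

Resulting structure (node: left, right):
  38: L=31, R=52
  52: L=41, R=63
  41: L=–, R=48
  31: L=5, R=–
  48: L=47, R=51
  5: L=–, R=28
  51: L=50, R=–
  63: L=–, R=–
  50: L=–, R=–
  28: L=25, R=–
  25: L=–, R=–
  47: L=–, R=–

47's parent is 48; the other child of 48 is 51.

51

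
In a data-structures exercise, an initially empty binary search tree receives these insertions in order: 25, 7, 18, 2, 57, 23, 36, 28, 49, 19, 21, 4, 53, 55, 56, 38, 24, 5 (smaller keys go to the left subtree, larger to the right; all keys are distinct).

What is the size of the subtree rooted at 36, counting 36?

7

Resulting structure (node: left, right):
  25: L=7, R=57
  7: L=2, R=18
  18: L=–, R=23
  2: L=–, R=4
  57: L=36, R=–
  23: L=19, R=24
  36: L=28, R=49
  28: L=–, R=–
  49: L=38, R=53
  19: L=–, R=21
  21: L=–, R=–
  4: L=–, R=5
  53: L=–, R=55
  55: L=–, R=56
  56: L=–, R=–
  38: L=–, R=–
  24: L=–, R=–
  5: L=–, R=–

Subtree rooted at 36 contains: 36, 28, 49, 38, 53, 55, 56 — 7 nodes.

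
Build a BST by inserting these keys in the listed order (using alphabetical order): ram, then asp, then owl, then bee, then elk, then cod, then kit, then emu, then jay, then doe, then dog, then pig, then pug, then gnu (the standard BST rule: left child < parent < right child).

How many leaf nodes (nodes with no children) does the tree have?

3

ram: root
asp: left child of ram (depth 1)
owl: right child of asp (depth 2)
bee: left child of owl (depth 3)
elk: right child of bee (depth 4)
cod: left child of elk (depth 5)
kit: right child of elk (depth 5)
emu: left child of kit (depth 6)
jay: right child of emu (depth 7)
doe: right child of cod (depth 6)
dog: right child of doe (depth 7)
pig: right child of owl (depth 3)
pug: right child of pig (depth 4)
gnu: left child of jay (depth 8)

Leaves: dog, gnu, pug — 3 in total.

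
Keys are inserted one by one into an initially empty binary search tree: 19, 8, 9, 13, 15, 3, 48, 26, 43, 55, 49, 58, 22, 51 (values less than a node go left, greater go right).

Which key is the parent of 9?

8

Resulting structure (node: left, right):
  19: L=8, R=48
  8: L=3, R=9
  9: L=–, R=13
  13: L=–, R=15
  15: L=–, R=–
  3: L=–, R=–
  48: L=26, R=55
  26: L=22, R=43
  43: L=–, R=–
  55: L=49, R=58
  49: L=–, R=51
  58: L=–, R=–
  22: L=–, R=–
  51: L=–, R=–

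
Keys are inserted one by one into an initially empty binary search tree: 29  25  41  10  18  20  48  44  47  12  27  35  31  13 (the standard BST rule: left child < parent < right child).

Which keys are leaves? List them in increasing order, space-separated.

13 20 27 31 47

29: root
25: left child of 29 (depth 1)
41: right child of 29 (depth 1)
10: left child of 25 (depth 2)
18: right child of 10 (depth 3)
20: right child of 18 (depth 4)
48: right child of 41 (depth 2)
44: left child of 48 (depth 3)
47: right child of 44 (depth 4)
12: left child of 18 (depth 4)
27: right child of 25 (depth 2)
35: left child of 41 (depth 2)
31: left child of 35 (depth 3)
13: right child of 12 (depth 5)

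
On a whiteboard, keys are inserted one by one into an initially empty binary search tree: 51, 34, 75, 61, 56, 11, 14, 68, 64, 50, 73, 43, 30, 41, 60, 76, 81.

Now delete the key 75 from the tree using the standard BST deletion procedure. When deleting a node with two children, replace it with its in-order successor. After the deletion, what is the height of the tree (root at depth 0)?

4

Insert 51: tree is empty, so 51 becomes the root.
Insert 34: 34 < 51 → go left. Place as left child of 51.
Insert 75: 75 > 51 → go right. Place as right child of 51.
Insert 61: 61 > 51 → go right; 61 < 75 → go left. Place as left child of 75.
Insert 56: 56 > 51 → go right; 56 < 75 → go left; 56 < 61 → go left. Place as left child of 61.
Insert 11: 11 < 51 → go left; 11 < 34 → go left. Place as left child of 34.
Insert 14: 14 < 51 → go left; 14 < 34 → go left; 14 > 11 → go right. Place as right child of 11.
Insert 68: 68 > 51 → go right; 68 < 75 → go left; 68 > 61 → go right. Place as right child of 61.
Insert 64: 64 > 51 → go right; 64 < 75 → go left; 64 > 61 → go right; 64 < 68 → go left. Place as left child of 68.
Insert 50: 50 < 51 → go left; 50 > 34 → go right. Place as right child of 34.
Insert 73: 73 > 51 → go right; 73 < 75 → go left; 73 > 61 → go right; 73 > 68 → go right. Place as right child of 68.
Insert 43: 43 < 51 → go left; 43 > 34 → go right; 43 < 50 → go left. Place as left child of 50.
Insert 30: 30 < 51 → go left; 30 < 34 → go left; 30 > 11 → go right; 30 > 14 → go right. Place as right child of 14.
Insert 41: 41 < 51 → go left; 41 > 34 → go right; 41 < 50 → go left; 41 < 43 → go left. Place as left child of 43.
Insert 60: 60 > 51 → go right; 60 < 75 → go left; 60 < 61 → go left; 60 > 56 → go right. Place as right child of 56.
Insert 76: 76 > 51 → go right; 76 > 75 → go right. Place as right child of 75.
Insert 81: 81 > 51 → go right; 81 > 75 → go right; 81 > 76 → go right. Place as right child of 76.

Delete 75 (two children — replace with in-order successor).
After deletion, deepest node is 64 at depth 4.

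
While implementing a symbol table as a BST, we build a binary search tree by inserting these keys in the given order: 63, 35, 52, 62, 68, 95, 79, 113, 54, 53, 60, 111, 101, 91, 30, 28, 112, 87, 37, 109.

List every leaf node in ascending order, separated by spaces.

Resulting structure (node: left, right):
  63: L=35, R=68
  35: L=30, R=52
  52: L=37, R=62
  62: L=54, R=–
  68: L=–, R=95
  95: L=79, R=113
  79: L=–, R=91
  113: L=111, R=–
  54: L=53, R=60
  53: L=–, R=–
  60: L=–, R=–
  111: L=101, R=112
  101: L=–, R=109
  91: L=87, R=–
  30: L=28, R=–
  28: L=–, R=–
  112: L=–, R=–
  87: L=–, R=–
  37: L=–, R=–
  109: L=–, R=–

28 37 53 60 87 109 112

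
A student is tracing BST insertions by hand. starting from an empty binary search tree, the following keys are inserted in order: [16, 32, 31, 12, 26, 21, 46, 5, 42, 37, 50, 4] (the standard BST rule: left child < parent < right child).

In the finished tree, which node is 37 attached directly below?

42

Resulting structure (node: left, right):
  16: L=12, R=32
  32: L=31, R=46
  31: L=26, R=–
  12: L=5, R=–
  26: L=21, R=–
  21: L=–, R=–
  46: L=42, R=50
  5: L=4, R=–
  42: L=37, R=–
  37: L=–, R=–
  50: L=–, R=–
  4: L=–, R=–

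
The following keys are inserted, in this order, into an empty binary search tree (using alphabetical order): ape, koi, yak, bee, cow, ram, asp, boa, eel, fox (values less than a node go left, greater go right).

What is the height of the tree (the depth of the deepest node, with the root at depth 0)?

ape: root
koi: right child of ape (depth 1)
yak: right child of koi (depth 2)
bee: left child of koi (depth 2)
cow: right child of bee (depth 3)
ram: left child of yak (depth 3)
asp: left child of bee (depth 3)
boa: left child of cow (depth 4)
eel: right child of cow (depth 4)
fox: right child of eel (depth 5)

The deepest node is fox at depth 5.

5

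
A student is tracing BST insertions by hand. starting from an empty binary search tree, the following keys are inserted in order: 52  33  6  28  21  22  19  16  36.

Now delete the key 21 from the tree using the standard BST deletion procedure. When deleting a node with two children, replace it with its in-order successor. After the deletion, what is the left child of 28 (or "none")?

22

52: root
33: left child of 52 (depth 1)
6: left child of 33 (depth 2)
28: right child of 6 (depth 3)
21: left child of 28 (depth 4)
22: right child of 21 (depth 5)
19: left child of 21 (depth 5)
16: left child of 19 (depth 6)
36: right child of 33 (depth 2)

Delete 21 (two children — replace with in-order successor).
After deletion, 28's left child: 22.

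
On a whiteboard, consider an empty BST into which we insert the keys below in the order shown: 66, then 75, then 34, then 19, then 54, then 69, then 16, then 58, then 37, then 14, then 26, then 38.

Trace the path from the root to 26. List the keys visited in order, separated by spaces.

Insert 66: tree is empty, so 66 becomes the root.
Insert 75: 75 > 66 → go right. Place as right child of 66.
Insert 34: 34 < 66 → go left. Place as left child of 66.
Insert 19: 19 < 66 → go left; 19 < 34 → go left. Place as left child of 34.
Insert 54: 54 < 66 → go left; 54 > 34 → go right. Place as right child of 34.
Insert 69: 69 > 66 → go right; 69 < 75 → go left. Place as left child of 75.
Insert 16: 16 < 66 → go left; 16 < 34 → go left; 16 < 19 → go left. Place as left child of 19.
Insert 58: 58 < 66 → go left; 58 > 34 → go right; 58 > 54 → go right. Place as right child of 54.
Insert 37: 37 < 66 → go left; 37 > 34 → go right; 37 < 54 → go left. Place as left child of 54.
Insert 14: 14 < 66 → go left; 14 < 34 → go left; 14 < 19 → go left; 14 < 16 → go left. Place as left child of 16.
Insert 26: 26 < 66 → go left; 26 < 34 → go left; 26 > 19 → go right. Place as right child of 19.
Insert 38: 38 < 66 → go left; 38 > 34 → go right; 38 < 54 → go left; 38 > 37 → go right. Place as right child of 37.

66 34 19 26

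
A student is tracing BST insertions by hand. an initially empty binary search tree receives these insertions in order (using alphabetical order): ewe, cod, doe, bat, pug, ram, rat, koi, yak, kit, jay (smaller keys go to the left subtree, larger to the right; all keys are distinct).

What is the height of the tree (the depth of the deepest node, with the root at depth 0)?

4

Resulting structure (node: left, right):
  ewe: L=cod, R=pug
  cod: L=bat, R=doe
  doe: L=–, R=–
  bat: L=–, R=–
  pug: L=koi, R=ram
  ram: L=–, R=rat
  rat: L=–, R=yak
  koi: L=kit, R=–
  yak: L=–, R=–
  kit: L=jay, R=–
  jay: L=–, R=–

The deepest node is yak at depth 4.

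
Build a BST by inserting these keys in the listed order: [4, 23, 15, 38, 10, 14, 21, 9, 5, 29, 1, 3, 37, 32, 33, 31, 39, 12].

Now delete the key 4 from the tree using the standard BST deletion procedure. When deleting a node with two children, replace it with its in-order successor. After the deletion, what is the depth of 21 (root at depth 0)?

3

4: root
23: right child of 4 (depth 1)
15: left child of 23 (depth 2)
38: right child of 23 (depth 2)
10: left child of 15 (depth 3)
14: right child of 10 (depth 4)
21: right child of 15 (depth 3)
9: left child of 10 (depth 4)
5: left child of 9 (depth 5)
29: left child of 38 (depth 3)
1: left child of 4 (depth 1)
3: right child of 1 (depth 2)
37: right child of 29 (depth 4)
32: left child of 37 (depth 5)
33: right child of 32 (depth 6)
31: left child of 32 (depth 6)
39: right child of 38 (depth 3)
12: left child of 14 (depth 5)

Delete 4 (two children — replace with in-order successor).
After deletion, path to 21: 5 → 23 → 15 → 21.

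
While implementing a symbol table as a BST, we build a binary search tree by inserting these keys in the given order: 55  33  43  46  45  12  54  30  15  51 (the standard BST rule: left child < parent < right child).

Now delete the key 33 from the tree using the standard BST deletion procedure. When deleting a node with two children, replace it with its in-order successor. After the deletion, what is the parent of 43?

55

Insert 55: tree is empty, so 55 becomes the root.
Insert 33: 33 < 55 → go left. Place as left child of 55.
Insert 43: 43 < 55 → go left; 43 > 33 → go right. Place as right child of 33.
Insert 46: 46 < 55 → go left; 46 > 33 → go right; 46 > 43 → go right. Place as right child of 43.
Insert 45: 45 < 55 → go left; 45 > 33 → go right; 45 > 43 → go right; 45 < 46 → go left. Place as left child of 46.
Insert 12: 12 < 55 → go left; 12 < 33 → go left. Place as left child of 33.
Insert 54: 54 < 55 → go left; 54 > 33 → go right; 54 > 43 → go right; 54 > 46 → go right. Place as right child of 46.
Insert 30: 30 < 55 → go left; 30 < 33 → go left; 30 > 12 → go right. Place as right child of 12.
Insert 15: 15 < 55 → go left; 15 < 33 → go left; 15 > 12 → go right; 15 < 30 → go left. Place as left child of 30.
Insert 51: 51 < 55 → go left; 51 > 33 → go right; 51 > 43 → go right; 51 > 46 → go right; 51 < 54 → go left. Place as left child of 54.

Delete 33 (two children — replace with in-order successor).
After deletion, 43's parent is 55.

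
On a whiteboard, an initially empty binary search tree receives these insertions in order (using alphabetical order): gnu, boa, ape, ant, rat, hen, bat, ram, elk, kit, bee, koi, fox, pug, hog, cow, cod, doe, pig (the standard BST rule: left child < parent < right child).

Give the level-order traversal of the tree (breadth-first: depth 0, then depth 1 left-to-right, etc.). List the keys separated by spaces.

gnu boa rat ape elk hen ant bat cow fox ram bee cod doe kit hog koi pug pig

gnu: root
boa: left child of gnu (depth 1)
ape: left child of boa (depth 2)
ant: left child of ape (depth 3)
rat: right child of gnu (depth 1)
hen: left child of rat (depth 2)
bat: right child of ape (depth 3)
ram: right child of hen (depth 3)
elk: right child of boa (depth 2)
kit: left child of ram (depth 4)
bee: right child of bat (depth 4)
koi: right child of kit (depth 5)
fox: right child of elk (depth 3)
pug: right child of koi (depth 6)
hog: left child of kit (depth 5)
cow: left child of elk (depth 3)
cod: left child of cow (depth 4)
doe: right child of cow (depth 4)
pig: left child of pug (depth 7)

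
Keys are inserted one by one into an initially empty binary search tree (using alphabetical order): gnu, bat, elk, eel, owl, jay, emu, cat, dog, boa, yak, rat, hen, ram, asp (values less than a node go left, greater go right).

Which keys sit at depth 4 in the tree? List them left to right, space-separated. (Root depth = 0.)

cat ram

Resulting structure (node: left, right):
  gnu: L=bat, R=owl
  bat: L=asp, R=elk
  elk: L=eel, R=emu
  eel: L=cat, R=–
  owl: L=jay, R=yak
  jay: L=hen, R=–
  emu: L=–, R=–
  cat: L=boa, R=dog
  dog: L=–, R=–
  boa: L=–, R=–
  yak: L=rat, R=–
  rat: L=ram, R=–
  hen: L=–, R=–
  ram: L=–, R=–
  asp: L=–, R=–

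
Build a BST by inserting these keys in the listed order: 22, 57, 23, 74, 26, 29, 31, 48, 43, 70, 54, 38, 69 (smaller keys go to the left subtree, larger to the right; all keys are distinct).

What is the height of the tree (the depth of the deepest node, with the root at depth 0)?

8

Insert 22: tree is empty, so 22 becomes the root.
Insert 57: 57 > 22 → go right. Place as right child of 22.
Insert 23: 23 > 22 → go right; 23 < 57 → go left. Place as left child of 57.
Insert 74: 74 > 22 → go right; 74 > 57 → go right. Place as right child of 57.
Insert 26: 26 > 22 → go right; 26 < 57 → go left; 26 > 23 → go right. Place as right child of 23.
Insert 29: 29 > 22 → go right; 29 < 57 → go left; 29 > 23 → go right; 29 > 26 → go right. Place as right child of 26.
Insert 31: 31 > 22 → go right; 31 < 57 → go left; 31 > 23 → go right; 31 > 26 → go right; 31 > 29 → go right. Place as right child of 29.
Insert 48: 48 > 22 → go right; 48 < 57 → go left; 48 > 23 → go right; 48 > 26 → go right; 48 > 29 → go right; 48 > 31 → go right. Place as right child of 31.
Insert 43: 43 > 22 → go right; 43 < 57 → go left; 43 > 23 → go right; 43 > 26 → go right; 43 > 29 → go right; 43 > 31 → go right; 43 < 48 → go left. Place as left child of 48.
Insert 70: 70 > 22 → go right; 70 > 57 → go right; 70 < 74 → go left. Place as left child of 74.
Insert 54: 54 > 22 → go right; 54 < 57 → go left; 54 > 23 → go right; 54 > 26 → go right; 54 > 29 → go right; 54 > 31 → go right; 54 > 48 → go right. Place as right child of 48.
Insert 38: 38 > 22 → go right; 38 < 57 → go left; 38 > 23 → go right; 38 > 26 → go right; 38 > 29 → go right; 38 > 31 → go right; 38 < 48 → go left; 38 < 43 → go left. Place as left child of 43.
Insert 69: 69 > 22 → go right; 69 > 57 → go right; 69 < 74 → go left; 69 < 70 → go left. Place as left child of 70.

The deepest node is 38 at depth 8.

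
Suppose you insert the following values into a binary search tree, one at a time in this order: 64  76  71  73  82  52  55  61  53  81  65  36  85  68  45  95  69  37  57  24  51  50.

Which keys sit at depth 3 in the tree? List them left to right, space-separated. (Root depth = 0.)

Resulting structure (node: left, right):
  64: L=52, R=76
  76: L=71, R=82
  71: L=65, R=73
  73: L=–, R=–
  82: L=81, R=85
  52: L=36, R=55
  55: L=53, R=61
  61: L=57, R=–
  53: L=–, R=–
  81: L=–, R=–
  65: L=–, R=68
  36: L=24, R=45
  85: L=–, R=95
  68: L=–, R=69
  45: L=37, R=51
  95: L=–, R=–
  69: L=–, R=–
  37: L=–, R=–
  57: L=–, R=–
  24: L=–, R=–
  51: L=50, R=–
  50: L=–, R=–

24 45 53 61 65 73 81 85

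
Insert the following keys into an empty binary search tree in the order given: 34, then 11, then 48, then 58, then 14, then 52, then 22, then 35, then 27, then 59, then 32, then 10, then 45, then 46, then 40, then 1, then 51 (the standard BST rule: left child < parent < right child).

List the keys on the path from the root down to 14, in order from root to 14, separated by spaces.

34 11 14

Resulting structure (node: left, right):
  34: L=11, R=48
  11: L=10, R=14
  48: L=35, R=58
  58: L=52, R=59
  14: L=–, R=22
  52: L=51, R=–
  22: L=–, R=27
  35: L=–, R=45
  27: L=–, R=32
  59: L=–, R=–
  32: L=–, R=–
  10: L=1, R=–
  45: L=40, R=46
  46: L=–, R=–
  40: L=–, R=–
  1: L=–, R=–
  51: L=–, R=–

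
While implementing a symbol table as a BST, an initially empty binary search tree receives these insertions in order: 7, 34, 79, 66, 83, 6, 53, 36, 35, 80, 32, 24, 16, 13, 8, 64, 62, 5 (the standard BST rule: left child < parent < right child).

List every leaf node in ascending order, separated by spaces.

7: root
34: right child of 7 (depth 1)
79: right child of 34 (depth 2)
66: left child of 79 (depth 3)
83: right child of 79 (depth 3)
6: left child of 7 (depth 1)
53: left child of 66 (depth 4)
36: left child of 53 (depth 5)
35: left child of 36 (depth 6)
80: left child of 83 (depth 4)
32: left child of 34 (depth 2)
24: left child of 32 (depth 3)
16: left child of 24 (depth 4)
13: left child of 16 (depth 5)
8: left child of 13 (depth 6)
64: right child of 53 (depth 5)
62: left child of 64 (depth 6)
5: left child of 6 (depth 2)

5 8 35 62 80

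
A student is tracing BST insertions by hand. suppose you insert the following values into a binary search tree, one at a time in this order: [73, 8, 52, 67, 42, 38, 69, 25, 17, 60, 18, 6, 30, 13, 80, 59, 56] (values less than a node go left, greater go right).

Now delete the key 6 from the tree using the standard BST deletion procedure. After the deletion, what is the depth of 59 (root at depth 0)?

Resulting structure (node: left, right):
  73: L=8, R=80
  8: L=6, R=52
  52: L=42, R=67
  67: L=60, R=69
  42: L=38, R=–
  38: L=25, R=–
  69: L=–, R=–
  25: L=17, R=30
  17: L=13, R=18
  60: L=59, R=–
  18: L=–, R=–
  6: L=–, R=–
  30: L=–, R=–
  13: L=–, R=–
  80: L=–, R=–
  59: L=56, R=–
  56: L=–, R=–

Delete 6 (at most one child — splice it out).
After deletion, path to 59: 73 → 8 → 52 → 67 → 60 → 59.

5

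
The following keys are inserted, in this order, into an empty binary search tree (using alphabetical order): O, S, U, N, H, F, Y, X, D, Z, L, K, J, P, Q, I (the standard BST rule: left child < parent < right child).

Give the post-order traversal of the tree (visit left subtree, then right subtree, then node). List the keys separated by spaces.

D F I J K L H N Q P X Z Y U S O

Insert O: tree is empty, so O becomes the root.
Insert S: S > O → go right. Place as right child of O.
Insert U: U > O → go right; U > S → go right. Place as right child of S.
Insert N: N < O → go left. Place as left child of O.
Insert H: H < O → go left; H < N → go left. Place as left child of N.
Insert F: F < O → go left; F < N → go left; F < H → go left. Place as left child of H.
Insert Y: Y > O → go right; Y > S → go right; Y > U → go right. Place as right child of U.
Insert X: X > O → go right; X > S → go right; X > U → go right; X < Y → go left. Place as left child of Y.
Insert D: D < O → go left; D < N → go left; D < H → go left; D < F → go left. Place as left child of F.
Insert Z: Z > O → go right; Z > S → go right; Z > U → go right; Z > Y → go right. Place as right child of Y.
Insert L: L < O → go left; L < N → go left; L > H → go right. Place as right child of H.
Insert K: K < O → go left; K < N → go left; K > H → go right; K < L → go left. Place as left child of L.
Insert J: J < O → go left; J < N → go left; J > H → go right; J < L → go left; J < K → go left. Place as left child of K.
Insert P: P > O → go right; P < S → go left. Place as left child of S.
Insert Q: Q > O → go right; Q < S → go left; Q > P → go right. Place as right child of P.
Insert I: I < O → go left; I < N → go left; I > H → go right; I < L → go left; I < K → go left; I < J → go left. Place as left child of J.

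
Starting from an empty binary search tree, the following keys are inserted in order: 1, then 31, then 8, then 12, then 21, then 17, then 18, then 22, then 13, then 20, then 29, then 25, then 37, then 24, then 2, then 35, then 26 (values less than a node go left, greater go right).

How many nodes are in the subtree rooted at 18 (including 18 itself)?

Resulting structure (node: left, right):
  1: L=–, R=31
  31: L=8, R=37
  8: L=2, R=12
  12: L=–, R=21
  21: L=17, R=22
  17: L=13, R=18
  18: L=–, R=20
  22: L=–, R=29
  13: L=–, R=–
  20: L=–, R=–
  29: L=25, R=–
  25: L=24, R=26
  37: L=35, R=–
  24: L=–, R=–
  2: L=–, R=–
  35: L=–, R=–
  26: L=–, R=–

Subtree rooted at 18 contains: 18, 20 — 2 nodes.

2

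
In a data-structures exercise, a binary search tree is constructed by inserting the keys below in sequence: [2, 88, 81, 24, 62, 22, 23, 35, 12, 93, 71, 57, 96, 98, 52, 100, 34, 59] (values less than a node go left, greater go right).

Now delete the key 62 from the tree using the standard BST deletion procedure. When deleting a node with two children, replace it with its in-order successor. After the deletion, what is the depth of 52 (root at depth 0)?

2: root
88: right child of 2 (depth 1)
81: left child of 88 (depth 2)
24: left child of 81 (depth 3)
62: right child of 24 (depth 4)
22: left child of 24 (depth 4)
23: right child of 22 (depth 5)
35: left child of 62 (depth 5)
12: left child of 22 (depth 5)
93: right child of 88 (depth 2)
71: right child of 62 (depth 5)
57: right child of 35 (depth 6)
96: right child of 93 (depth 3)
98: right child of 96 (depth 4)
52: left child of 57 (depth 7)
100: right child of 98 (depth 5)
34: left child of 35 (depth 6)
59: right child of 57 (depth 7)

Delete 62 (two children — replace with in-order successor).
After deletion, path to 52: 2 → 88 → 81 → 24 → 71 → 35 → 57 → 52.

7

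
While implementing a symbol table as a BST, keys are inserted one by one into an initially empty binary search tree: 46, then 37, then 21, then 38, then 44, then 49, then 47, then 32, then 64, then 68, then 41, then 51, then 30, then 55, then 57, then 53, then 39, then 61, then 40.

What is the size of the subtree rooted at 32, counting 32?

2

Insert 46: tree is empty, so 46 becomes the root.
Insert 37: 37 < 46 → go left. Place as left child of 46.
Insert 21: 21 < 46 → go left; 21 < 37 → go left. Place as left child of 37.
Insert 38: 38 < 46 → go left; 38 > 37 → go right. Place as right child of 37.
Insert 44: 44 < 46 → go left; 44 > 37 → go right; 44 > 38 → go right. Place as right child of 38.
Insert 49: 49 > 46 → go right. Place as right child of 46.
Insert 47: 47 > 46 → go right; 47 < 49 → go left. Place as left child of 49.
Insert 32: 32 < 46 → go left; 32 < 37 → go left; 32 > 21 → go right. Place as right child of 21.
Insert 64: 64 > 46 → go right; 64 > 49 → go right. Place as right child of 49.
Insert 68: 68 > 46 → go right; 68 > 49 → go right; 68 > 64 → go right. Place as right child of 64.
Insert 41: 41 < 46 → go left; 41 > 37 → go right; 41 > 38 → go right; 41 < 44 → go left. Place as left child of 44.
Insert 51: 51 > 46 → go right; 51 > 49 → go right; 51 < 64 → go left. Place as left child of 64.
Insert 30: 30 < 46 → go left; 30 < 37 → go left; 30 > 21 → go right; 30 < 32 → go left. Place as left child of 32.
Insert 55: 55 > 46 → go right; 55 > 49 → go right; 55 < 64 → go left; 55 > 51 → go right. Place as right child of 51.
Insert 57: 57 > 46 → go right; 57 > 49 → go right; 57 < 64 → go left; 57 > 51 → go right; 57 > 55 → go right. Place as right child of 55.
Insert 53: 53 > 46 → go right; 53 > 49 → go right; 53 < 64 → go left; 53 > 51 → go right; 53 < 55 → go left. Place as left child of 55.
Insert 39: 39 < 46 → go left; 39 > 37 → go right; 39 > 38 → go right; 39 < 44 → go left; 39 < 41 → go left. Place as left child of 41.
Insert 61: 61 > 46 → go right; 61 > 49 → go right; 61 < 64 → go left; 61 > 51 → go right; 61 > 55 → go right; 61 > 57 → go right. Place as right child of 57.
Insert 40: 40 < 46 → go left; 40 > 37 → go right; 40 > 38 → go right; 40 < 44 → go left; 40 < 41 → go left; 40 > 39 → go right. Place as right child of 39.

Subtree rooted at 32 contains: 32, 30 — 2 nodes.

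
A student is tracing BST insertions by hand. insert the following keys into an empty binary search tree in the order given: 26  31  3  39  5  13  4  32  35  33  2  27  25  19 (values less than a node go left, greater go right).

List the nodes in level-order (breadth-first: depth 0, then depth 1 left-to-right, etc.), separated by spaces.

26 3 31 2 5 27 39 4 13 32 25 35 19 33

26: root
31: right child of 26 (depth 1)
3: left child of 26 (depth 1)
39: right child of 31 (depth 2)
5: right child of 3 (depth 2)
13: right child of 5 (depth 3)
4: left child of 5 (depth 3)
32: left child of 39 (depth 3)
35: right child of 32 (depth 4)
33: left child of 35 (depth 5)
2: left child of 3 (depth 2)
27: left child of 31 (depth 2)
25: right child of 13 (depth 4)
19: left child of 25 (depth 5)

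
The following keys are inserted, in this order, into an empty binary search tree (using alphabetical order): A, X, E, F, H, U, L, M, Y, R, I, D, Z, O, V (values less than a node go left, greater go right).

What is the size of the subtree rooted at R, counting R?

Insert A: tree is empty, so A becomes the root.
Insert X: X > A → go right. Place as right child of A.
Insert E: E > A → go right; E < X → go left. Place as left child of X.
Insert F: F > A → go right; F < X → go left; F > E → go right. Place as right child of E.
Insert H: H > A → go right; H < X → go left; H > E → go right; H > F → go right. Place as right child of F.
Insert U: U > A → go right; U < X → go left; U > E → go right; U > F → go right; U > H → go right. Place as right child of H.
Insert L: L > A → go right; L < X → go left; L > E → go right; L > F → go right; L > H → go right; L < U → go left. Place as left child of U.
Insert M: M > A → go right; M < X → go left; M > E → go right; M > F → go right; M > H → go right; M < U → go left; M > L → go right. Place as right child of L.
Insert Y: Y > A → go right; Y > X → go right. Place as right child of X.
Insert R: R > A → go right; R < X → go left; R > E → go right; R > F → go right; R > H → go right; R < U → go left; R > L → go right; R > M → go right. Place as right child of M.
Insert I: I > A → go right; I < X → go left; I > E → go right; I > F → go right; I > H → go right; I < U → go left; I < L → go left. Place as left child of L.
Insert D: D > A → go right; D < X → go left; D < E → go left. Place as left child of E.
Insert Z: Z > A → go right; Z > X → go right; Z > Y → go right. Place as right child of Y.
Insert O: O > A → go right; O < X → go left; O > E → go right; O > F → go right; O > H → go right; O < U → go left; O > L → go right; O > M → go right; O < R → go left. Place as left child of R.
Insert V: V > A → go right; V < X → go left; V > E → go right; V > F → go right; V > H → go right; V > U → go right. Place as right child of U.

Subtree rooted at R contains: R, O — 2 nodes.

2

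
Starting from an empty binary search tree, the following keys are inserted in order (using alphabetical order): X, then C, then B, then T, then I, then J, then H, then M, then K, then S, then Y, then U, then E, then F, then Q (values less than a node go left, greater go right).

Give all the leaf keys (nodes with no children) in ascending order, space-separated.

X: root
C: left child of X (depth 1)
B: left child of C (depth 2)
T: right child of C (depth 2)
I: left child of T (depth 3)
J: right child of I (depth 4)
H: left child of I (depth 4)
M: right child of J (depth 5)
K: left child of M (depth 6)
S: right child of M (depth 6)
Y: right child of X (depth 1)
U: right child of T (depth 3)
E: left child of H (depth 5)
F: right child of E (depth 6)
Q: left child of S (depth 7)

B F K Q U Y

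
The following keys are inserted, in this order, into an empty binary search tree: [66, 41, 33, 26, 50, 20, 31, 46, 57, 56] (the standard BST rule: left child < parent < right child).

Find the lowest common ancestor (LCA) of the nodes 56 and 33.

41

Insert 66: tree is empty, so 66 becomes the root.
Insert 41: 41 < 66 → go left. Place as left child of 66.
Insert 33: 33 < 66 → go left; 33 < 41 → go left. Place as left child of 41.
Insert 26: 26 < 66 → go left; 26 < 41 → go left; 26 < 33 → go left. Place as left child of 33.
Insert 50: 50 < 66 → go left; 50 > 41 → go right. Place as right child of 41.
Insert 20: 20 < 66 → go left; 20 < 41 → go left; 20 < 33 → go left; 20 < 26 → go left. Place as left child of 26.
Insert 31: 31 < 66 → go left; 31 < 41 → go left; 31 < 33 → go left; 31 > 26 → go right. Place as right child of 26.
Insert 46: 46 < 66 → go left; 46 > 41 → go right; 46 < 50 → go left. Place as left child of 50.
Insert 57: 57 < 66 → go left; 57 > 41 → go right; 57 > 50 → go right. Place as right child of 50.
Insert 56: 56 < 66 → go left; 56 > 41 → go right; 56 > 50 → go right; 56 < 57 → go left. Place as left child of 57.

Path to 56: 66 → 41 → 50 → 57 → 56
Path to 33: 66 → 41 → 33
The paths share a prefix ending at 41, then split left and right.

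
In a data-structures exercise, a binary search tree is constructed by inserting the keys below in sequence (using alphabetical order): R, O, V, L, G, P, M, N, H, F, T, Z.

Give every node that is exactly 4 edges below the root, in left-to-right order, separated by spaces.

F H N

Insert R: tree is empty, so R becomes the root.
Insert O: O < R → go left. Place as left child of R.
Insert V: V > R → go right. Place as right child of R.
Insert L: L < R → go left; L < O → go left. Place as left child of O.
Insert G: G < R → go left; G < O → go left; G < L → go left. Place as left child of L.
Insert P: P < R → go left; P > O → go right. Place as right child of O.
Insert M: M < R → go left; M < O → go left; M > L → go right. Place as right child of L.
Insert N: N < R → go left; N < O → go left; N > L → go right; N > M → go right. Place as right child of M.
Insert H: H < R → go left; H < O → go left; H < L → go left; H > G → go right. Place as right child of G.
Insert F: F < R → go left; F < O → go left; F < L → go left; F < G → go left. Place as left child of G.
Insert T: T > R → go right; T < V → go left. Place as left child of V.
Insert Z: Z > R → go right; Z > V → go right. Place as right child of V.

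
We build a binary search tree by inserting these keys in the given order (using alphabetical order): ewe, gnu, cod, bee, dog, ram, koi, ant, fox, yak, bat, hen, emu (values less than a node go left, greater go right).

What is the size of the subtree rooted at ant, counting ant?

2

ewe: root
gnu: right child of ewe (depth 1)
cod: left child of ewe (depth 1)
bee: left child of cod (depth 2)
dog: right child of cod (depth 2)
ram: right child of gnu (depth 2)
koi: left child of ram (depth 3)
ant: left child of bee (depth 3)
fox: left child of gnu (depth 2)
yak: right child of ram (depth 3)
bat: right child of ant (depth 4)
hen: left child of koi (depth 4)
emu: right child of dog (depth 3)

Subtree rooted at ant contains: ant, bat — 2 nodes.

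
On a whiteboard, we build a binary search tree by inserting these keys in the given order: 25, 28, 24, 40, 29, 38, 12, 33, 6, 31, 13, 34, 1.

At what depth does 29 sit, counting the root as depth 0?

25: root
28: right child of 25 (depth 1)
24: left child of 25 (depth 1)
40: right child of 28 (depth 2)
29: left child of 40 (depth 3)
38: right child of 29 (depth 4)
12: left child of 24 (depth 2)
33: left child of 38 (depth 5)
6: left child of 12 (depth 3)
31: left child of 33 (depth 6)
13: right child of 12 (depth 3)
34: right child of 33 (depth 6)
1: left child of 6 (depth 4)

Path to 29: 25 → 28 → 40 → 29, which is 3 edges.

3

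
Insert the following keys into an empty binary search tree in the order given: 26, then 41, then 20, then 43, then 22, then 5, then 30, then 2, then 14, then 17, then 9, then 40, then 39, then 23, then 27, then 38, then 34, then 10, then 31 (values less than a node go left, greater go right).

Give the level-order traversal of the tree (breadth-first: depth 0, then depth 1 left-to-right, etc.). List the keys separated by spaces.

26 20 41 5 22 30 43 2 14 23 27 40 9 17 39 10 38 34 31

Resulting structure (node: left, right):
  26: L=20, R=41
  41: L=30, R=43
  20: L=5, R=22
  43: L=–, R=–
  22: L=–, R=23
  5: L=2, R=14
  30: L=27, R=40
  2: L=–, R=–
  14: L=9, R=17
  17: L=–, R=–
  9: L=–, R=10
  40: L=39, R=–
  39: L=38, R=–
  23: L=–, R=–
  27: L=–, R=–
  38: L=34, R=–
  34: L=31, R=–
  10: L=–, R=–
  31: L=–, R=–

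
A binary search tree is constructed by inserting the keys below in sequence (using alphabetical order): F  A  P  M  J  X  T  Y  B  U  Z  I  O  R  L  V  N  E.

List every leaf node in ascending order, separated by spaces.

E I L N R V Z

F: root
A: left child of F (depth 1)
P: right child of F (depth 1)
M: left child of P (depth 2)
J: left child of M (depth 3)
X: right child of P (depth 2)
T: left child of X (depth 3)
Y: right child of X (depth 3)
B: right child of A (depth 2)
U: right child of T (depth 4)
Z: right child of Y (depth 4)
I: left child of J (depth 4)
O: right child of M (depth 3)
R: left child of T (depth 4)
L: right child of J (depth 4)
V: right child of U (depth 5)
N: left child of O (depth 4)
E: right child of B (depth 3)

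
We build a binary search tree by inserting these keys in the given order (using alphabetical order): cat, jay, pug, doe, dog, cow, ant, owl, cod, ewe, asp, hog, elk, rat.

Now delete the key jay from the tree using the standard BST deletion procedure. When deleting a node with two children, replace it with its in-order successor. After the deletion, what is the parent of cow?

doe

Insert cat: tree is empty, so cat becomes the root.
Insert jay: jay > cat → go right. Place as right child of cat.
Insert pug: pug > cat → go right; pug > jay → go right. Place as right child of jay.
Insert doe: doe > cat → go right; doe < jay → go left. Place as left child of jay.
Insert dog: dog > cat → go right; dog < jay → go left; dog > doe → go right. Place as right child of doe.
Insert cow: cow > cat → go right; cow < jay → go left; cow < doe → go left. Place as left child of doe.
Insert ant: ant < cat → go left. Place as left child of cat.
Insert owl: owl > cat → go right; owl > jay → go right; owl < pug → go left. Place as left child of pug.
Insert cod: cod > cat → go right; cod < jay → go left; cod < doe → go left; cod < cow → go left. Place as left child of cow.
Insert ewe: ewe > cat → go right; ewe < jay → go left; ewe > doe → go right; ewe > dog → go right. Place as right child of dog.
Insert asp: asp < cat → go left; asp > ant → go right. Place as right child of ant.
Insert hog: hog > cat → go right; hog < jay → go left; hog > doe → go right; hog > dog → go right; hog > ewe → go right. Place as right child of ewe.
Insert elk: elk > cat → go right; elk < jay → go left; elk > doe → go right; elk > dog → go right; elk < ewe → go left. Place as left child of ewe.
Insert rat: rat > cat → go right; rat > jay → go right; rat > pug → go right. Place as right child of pug.

Delete jay (two children — replace with in-order successor).
After deletion, cow's parent is doe.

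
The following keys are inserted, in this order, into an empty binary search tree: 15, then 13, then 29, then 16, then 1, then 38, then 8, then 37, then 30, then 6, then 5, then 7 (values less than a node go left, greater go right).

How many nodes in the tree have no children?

4

Insert 15: tree is empty, so 15 becomes the root.
Insert 13: 13 < 15 → go left. Place as left child of 15.
Insert 29: 29 > 15 → go right. Place as right child of 15.
Insert 16: 16 > 15 → go right; 16 < 29 → go left. Place as left child of 29.
Insert 1: 1 < 15 → go left; 1 < 13 → go left. Place as left child of 13.
Insert 38: 38 > 15 → go right; 38 > 29 → go right. Place as right child of 29.
Insert 8: 8 < 15 → go left; 8 < 13 → go left; 8 > 1 → go right. Place as right child of 1.
Insert 37: 37 > 15 → go right; 37 > 29 → go right; 37 < 38 → go left. Place as left child of 38.
Insert 30: 30 > 15 → go right; 30 > 29 → go right; 30 < 38 → go left; 30 < 37 → go left. Place as left child of 37.
Insert 6: 6 < 15 → go left; 6 < 13 → go left; 6 > 1 → go right; 6 < 8 → go left. Place as left child of 8.
Insert 5: 5 < 15 → go left; 5 < 13 → go left; 5 > 1 → go right; 5 < 8 → go left; 5 < 6 → go left. Place as left child of 6.
Insert 7: 7 < 15 → go left; 7 < 13 → go left; 7 > 1 → go right; 7 < 8 → go left; 7 > 6 → go right. Place as right child of 6.

Leaves: 5, 7, 16, 30 — 4 in total.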